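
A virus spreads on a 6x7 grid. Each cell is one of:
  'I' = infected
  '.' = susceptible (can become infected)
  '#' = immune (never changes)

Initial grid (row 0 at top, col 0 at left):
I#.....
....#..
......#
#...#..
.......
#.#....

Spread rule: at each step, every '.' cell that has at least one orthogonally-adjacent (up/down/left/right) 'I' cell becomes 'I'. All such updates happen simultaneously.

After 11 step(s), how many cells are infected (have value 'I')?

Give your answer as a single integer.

Answer: 35

Derivation:
Step 0 (initial): 1 infected
Step 1: +1 new -> 2 infected
Step 2: +2 new -> 4 infected
Step 3: +2 new -> 6 infected
Step 4: +4 new -> 10 infected
Step 5: +4 new -> 14 infected
Step 6: +6 new -> 20 infected
Step 7: +3 new -> 23 infected
Step 8: +5 new -> 28 infected
Step 9: +4 new -> 32 infected
Step 10: +2 new -> 34 infected
Step 11: +1 new -> 35 infected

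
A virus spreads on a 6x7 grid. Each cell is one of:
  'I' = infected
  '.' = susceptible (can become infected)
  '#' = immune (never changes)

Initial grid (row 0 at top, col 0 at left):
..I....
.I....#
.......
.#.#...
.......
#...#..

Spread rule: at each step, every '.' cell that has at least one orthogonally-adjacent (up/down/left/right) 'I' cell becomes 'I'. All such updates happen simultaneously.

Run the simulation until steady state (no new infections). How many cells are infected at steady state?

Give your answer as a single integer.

Step 0 (initial): 2 infected
Step 1: +5 new -> 7 infected
Step 2: +5 new -> 12 infected
Step 3: +5 new -> 17 infected
Step 4: +5 new -> 22 infected
Step 5: +5 new -> 27 infected
Step 6: +5 new -> 32 infected
Step 7: +2 new -> 34 infected
Step 8: +2 new -> 36 infected
Step 9: +1 new -> 37 infected
Step 10: +0 new -> 37 infected

Answer: 37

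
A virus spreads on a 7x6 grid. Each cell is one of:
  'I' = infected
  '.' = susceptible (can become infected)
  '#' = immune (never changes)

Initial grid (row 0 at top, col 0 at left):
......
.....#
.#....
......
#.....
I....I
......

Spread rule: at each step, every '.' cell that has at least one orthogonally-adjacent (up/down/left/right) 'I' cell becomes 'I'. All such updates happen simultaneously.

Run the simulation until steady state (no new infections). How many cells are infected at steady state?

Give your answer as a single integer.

Step 0 (initial): 2 infected
Step 1: +5 new -> 7 infected
Step 2: +7 new -> 14 infected
Step 3: +7 new -> 21 infected
Step 4: +4 new -> 25 infected
Step 5: +4 new -> 29 infected
Step 6: +4 new -> 33 infected
Step 7: +5 new -> 38 infected
Step 8: +1 new -> 39 infected
Step 9: +0 new -> 39 infected

Answer: 39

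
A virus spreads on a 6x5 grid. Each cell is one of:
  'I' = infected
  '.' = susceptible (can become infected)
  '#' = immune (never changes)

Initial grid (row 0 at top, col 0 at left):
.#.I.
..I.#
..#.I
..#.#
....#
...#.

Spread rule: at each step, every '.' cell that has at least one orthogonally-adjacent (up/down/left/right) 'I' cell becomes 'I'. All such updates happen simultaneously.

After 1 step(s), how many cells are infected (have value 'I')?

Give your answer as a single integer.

Answer: 8

Derivation:
Step 0 (initial): 3 infected
Step 1: +5 new -> 8 infected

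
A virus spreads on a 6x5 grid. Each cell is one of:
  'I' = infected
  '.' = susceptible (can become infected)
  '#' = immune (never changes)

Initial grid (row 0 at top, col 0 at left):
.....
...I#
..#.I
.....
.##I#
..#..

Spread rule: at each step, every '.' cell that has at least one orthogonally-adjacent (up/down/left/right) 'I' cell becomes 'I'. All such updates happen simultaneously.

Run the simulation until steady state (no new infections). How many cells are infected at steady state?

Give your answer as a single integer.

Step 0 (initial): 3 infected
Step 1: +6 new -> 9 infected
Step 2: +5 new -> 14 infected
Step 3: +4 new -> 18 infected
Step 4: +3 new -> 21 infected
Step 5: +1 new -> 22 infected
Step 6: +1 new -> 23 infected
Step 7: +1 new -> 24 infected
Step 8: +0 new -> 24 infected

Answer: 24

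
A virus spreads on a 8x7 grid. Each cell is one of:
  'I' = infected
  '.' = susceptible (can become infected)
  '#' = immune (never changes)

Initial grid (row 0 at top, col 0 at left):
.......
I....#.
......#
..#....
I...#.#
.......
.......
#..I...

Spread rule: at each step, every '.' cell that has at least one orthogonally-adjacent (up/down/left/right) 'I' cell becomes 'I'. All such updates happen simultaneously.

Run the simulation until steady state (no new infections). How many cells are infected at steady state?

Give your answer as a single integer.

Step 0 (initial): 3 infected
Step 1: +9 new -> 12 infected
Step 2: +12 new -> 24 infected
Step 3: +9 new -> 33 infected
Step 4: +6 new -> 39 infected
Step 5: +5 new -> 44 infected
Step 6: +3 new -> 47 infected
Step 7: +2 new -> 49 infected
Step 8: +1 new -> 50 infected
Step 9: +0 new -> 50 infected

Answer: 50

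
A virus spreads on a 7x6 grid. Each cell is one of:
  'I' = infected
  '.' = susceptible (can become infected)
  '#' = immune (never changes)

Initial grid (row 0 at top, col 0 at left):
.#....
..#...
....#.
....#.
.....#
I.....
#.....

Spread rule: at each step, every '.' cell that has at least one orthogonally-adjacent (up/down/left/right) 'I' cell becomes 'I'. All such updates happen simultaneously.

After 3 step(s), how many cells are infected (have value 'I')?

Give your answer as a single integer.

Answer: 12

Derivation:
Step 0 (initial): 1 infected
Step 1: +2 new -> 3 infected
Step 2: +4 new -> 7 infected
Step 3: +5 new -> 12 infected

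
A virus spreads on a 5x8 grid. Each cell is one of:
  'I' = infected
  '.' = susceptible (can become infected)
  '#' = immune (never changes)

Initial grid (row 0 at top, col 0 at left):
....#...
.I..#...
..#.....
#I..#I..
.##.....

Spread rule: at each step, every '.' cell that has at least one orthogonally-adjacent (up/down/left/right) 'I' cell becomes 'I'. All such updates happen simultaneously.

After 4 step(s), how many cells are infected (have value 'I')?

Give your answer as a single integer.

Answer: 31

Derivation:
Step 0 (initial): 3 infected
Step 1: +8 new -> 11 infected
Step 2: +11 new -> 22 infected
Step 3: +7 new -> 29 infected
Step 4: +2 new -> 31 infected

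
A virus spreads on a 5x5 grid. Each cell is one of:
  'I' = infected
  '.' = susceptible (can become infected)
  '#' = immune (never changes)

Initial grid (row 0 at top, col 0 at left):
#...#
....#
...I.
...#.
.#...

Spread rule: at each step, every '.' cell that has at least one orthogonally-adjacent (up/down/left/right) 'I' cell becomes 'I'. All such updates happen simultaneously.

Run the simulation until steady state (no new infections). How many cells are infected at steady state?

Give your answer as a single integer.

Step 0 (initial): 1 infected
Step 1: +3 new -> 4 infected
Step 2: +5 new -> 9 infected
Step 3: +6 new -> 15 infected
Step 4: +4 new -> 19 infected
Step 5: +1 new -> 20 infected
Step 6: +0 new -> 20 infected

Answer: 20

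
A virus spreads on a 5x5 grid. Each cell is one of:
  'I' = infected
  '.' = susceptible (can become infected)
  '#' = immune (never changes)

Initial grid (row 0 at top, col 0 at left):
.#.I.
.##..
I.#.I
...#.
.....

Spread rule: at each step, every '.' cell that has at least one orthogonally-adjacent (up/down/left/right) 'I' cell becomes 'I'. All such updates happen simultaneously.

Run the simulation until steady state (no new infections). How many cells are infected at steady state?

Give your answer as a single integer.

Answer: 20

Derivation:
Step 0 (initial): 3 infected
Step 1: +9 new -> 12 infected
Step 2: +4 new -> 16 infected
Step 3: +3 new -> 19 infected
Step 4: +1 new -> 20 infected
Step 5: +0 new -> 20 infected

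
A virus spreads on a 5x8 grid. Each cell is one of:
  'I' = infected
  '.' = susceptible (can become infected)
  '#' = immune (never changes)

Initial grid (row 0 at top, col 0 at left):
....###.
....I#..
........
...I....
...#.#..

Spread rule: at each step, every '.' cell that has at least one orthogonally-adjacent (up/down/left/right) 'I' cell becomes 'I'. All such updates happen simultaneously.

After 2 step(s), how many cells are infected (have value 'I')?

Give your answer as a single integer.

Step 0 (initial): 2 infected
Step 1: +5 new -> 7 infected
Step 2: +8 new -> 15 infected

Answer: 15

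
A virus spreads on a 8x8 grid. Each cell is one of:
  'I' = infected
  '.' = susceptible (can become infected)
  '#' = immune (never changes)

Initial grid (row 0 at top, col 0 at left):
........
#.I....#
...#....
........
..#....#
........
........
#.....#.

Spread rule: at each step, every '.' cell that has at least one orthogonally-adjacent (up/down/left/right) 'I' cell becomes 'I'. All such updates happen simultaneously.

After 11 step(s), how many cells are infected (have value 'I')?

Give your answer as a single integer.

Step 0 (initial): 1 infected
Step 1: +4 new -> 5 infected
Step 2: +5 new -> 10 infected
Step 3: +7 new -> 17 infected
Step 4: +7 new -> 24 infected
Step 5: +7 new -> 31 infected
Step 6: +9 new -> 40 infected
Step 7: +8 new -> 48 infected
Step 8: +4 new -> 52 infected
Step 9: +3 new -> 55 infected
Step 10: +1 new -> 56 infected
Step 11: +1 new -> 57 infected

Answer: 57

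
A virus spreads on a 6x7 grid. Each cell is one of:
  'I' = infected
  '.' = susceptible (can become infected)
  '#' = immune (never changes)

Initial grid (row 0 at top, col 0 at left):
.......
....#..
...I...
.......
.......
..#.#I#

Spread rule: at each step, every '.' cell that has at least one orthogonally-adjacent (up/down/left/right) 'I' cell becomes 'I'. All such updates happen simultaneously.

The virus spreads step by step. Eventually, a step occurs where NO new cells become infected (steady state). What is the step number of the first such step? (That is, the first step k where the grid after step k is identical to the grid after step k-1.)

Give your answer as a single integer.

Answer: 7

Derivation:
Step 0 (initial): 2 infected
Step 1: +5 new -> 7 infected
Step 2: +10 new -> 17 infected
Step 3: +10 new -> 27 infected
Step 4: +6 new -> 33 infected
Step 5: +4 new -> 37 infected
Step 6: +1 new -> 38 infected
Step 7: +0 new -> 38 infected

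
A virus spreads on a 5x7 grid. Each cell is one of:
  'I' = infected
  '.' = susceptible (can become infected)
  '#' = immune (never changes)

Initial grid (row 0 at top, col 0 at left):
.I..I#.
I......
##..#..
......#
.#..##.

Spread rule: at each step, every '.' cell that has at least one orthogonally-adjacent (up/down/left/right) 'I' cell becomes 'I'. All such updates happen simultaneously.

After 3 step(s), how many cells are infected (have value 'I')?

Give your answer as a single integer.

Answer: 15

Derivation:
Step 0 (initial): 3 infected
Step 1: +5 new -> 8 infected
Step 2: +3 new -> 11 infected
Step 3: +4 new -> 15 infected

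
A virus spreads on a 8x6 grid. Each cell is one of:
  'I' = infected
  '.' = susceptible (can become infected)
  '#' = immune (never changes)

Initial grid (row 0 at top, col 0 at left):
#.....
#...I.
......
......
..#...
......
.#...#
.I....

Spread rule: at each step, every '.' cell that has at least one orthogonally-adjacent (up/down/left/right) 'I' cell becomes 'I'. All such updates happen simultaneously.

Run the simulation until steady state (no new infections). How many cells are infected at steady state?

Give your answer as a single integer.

Answer: 43

Derivation:
Step 0 (initial): 2 infected
Step 1: +6 new -> 8 infected
Step 2: +9 new -> 17 infected
Step 3: +10 new -> 27 infected
Step 4: +11 new -> 38 infected
Step 5: +5 new -> 43 infected
Step 6: +0 new -> 43 infected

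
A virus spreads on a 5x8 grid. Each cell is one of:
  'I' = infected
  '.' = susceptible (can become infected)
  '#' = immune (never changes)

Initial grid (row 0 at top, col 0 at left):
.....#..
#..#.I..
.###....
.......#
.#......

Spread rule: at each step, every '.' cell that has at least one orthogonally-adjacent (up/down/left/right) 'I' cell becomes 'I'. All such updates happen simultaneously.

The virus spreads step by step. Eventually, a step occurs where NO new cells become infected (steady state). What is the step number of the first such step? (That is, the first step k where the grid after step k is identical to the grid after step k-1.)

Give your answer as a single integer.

Step 0 (initial): 1 infected
Step 1: +3 new -> 4 infected
Step 2: +6 new -> 10 infected
Step 3: +6 new -> 16 infected
Step 4: +4 new -> 20 infected
Step 5: +5 new -> 25 infected
Step 6: +4 new -> 29 infected
Step 7: +1 new -> 30 infected
Step 8: +2 new -> 32 infected
Step 9: +0 new -> 32 infected

Answer: 9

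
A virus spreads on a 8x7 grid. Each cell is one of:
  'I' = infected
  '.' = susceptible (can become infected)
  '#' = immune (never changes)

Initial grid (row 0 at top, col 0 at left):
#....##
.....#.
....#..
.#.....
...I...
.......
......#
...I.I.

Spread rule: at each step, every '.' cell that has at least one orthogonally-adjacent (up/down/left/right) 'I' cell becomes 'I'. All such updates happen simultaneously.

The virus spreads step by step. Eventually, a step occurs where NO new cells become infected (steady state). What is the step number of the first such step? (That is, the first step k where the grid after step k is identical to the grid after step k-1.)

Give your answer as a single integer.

Answer: 7

Derivation:
Step 0 (initial): 3 infected
Step 1: +9 new -> 12 infected
Step 2: +11 new -> 23 infected
Step 3: +9 new -> 32 infected
Step 4: +9 new -> 41 infected
Step 5: +5 new -> 46 infected
Step 6: +3 new -> 49 infected
Step 7: +0 new -> 49 infected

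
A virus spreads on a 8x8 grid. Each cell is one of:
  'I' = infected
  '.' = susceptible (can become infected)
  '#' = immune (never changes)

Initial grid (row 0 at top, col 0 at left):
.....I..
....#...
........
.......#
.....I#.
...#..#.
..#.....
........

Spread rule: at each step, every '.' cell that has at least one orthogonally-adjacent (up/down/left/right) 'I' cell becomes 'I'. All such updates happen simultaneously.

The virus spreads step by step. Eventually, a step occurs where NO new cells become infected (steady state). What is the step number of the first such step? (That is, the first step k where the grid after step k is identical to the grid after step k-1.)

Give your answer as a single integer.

Step 0 (initial): 2 infected
Step 1: +6 new -> 8 infected
Step 2: +9 new -> 17 infected
Step 3: +10 new -> 27 infected
Step 4: +11 new -> 38 infected
Step 5: +9 new -> 47 infected
Step 6: +7 new -> 54 infected
Step 7: +3 new -> 57 infected
Step 8: +1 new -> 58 infected
Step 9: +0 new -> 58 infected

Answer: 9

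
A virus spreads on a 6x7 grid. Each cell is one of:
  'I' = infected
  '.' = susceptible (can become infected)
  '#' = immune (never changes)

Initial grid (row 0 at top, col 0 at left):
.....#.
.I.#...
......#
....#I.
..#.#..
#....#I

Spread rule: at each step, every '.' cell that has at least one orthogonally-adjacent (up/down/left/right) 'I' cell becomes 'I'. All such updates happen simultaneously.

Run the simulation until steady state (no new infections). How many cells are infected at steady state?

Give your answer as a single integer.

Step 0 (initial): 3 infected
Step 1: +8 new -> 11 infected
Step 2: +7 new -> 18 infected
Step 3: +7 new -> 25 infected
Step 4: +5 new -> 30 infected
Step 5: +2 new -> 32 infected
Step 6: +1 new -> 33 infected
Step 7: +1 new -> 34 infected
Step 8: +0 new -> 34 infected

Answer: 34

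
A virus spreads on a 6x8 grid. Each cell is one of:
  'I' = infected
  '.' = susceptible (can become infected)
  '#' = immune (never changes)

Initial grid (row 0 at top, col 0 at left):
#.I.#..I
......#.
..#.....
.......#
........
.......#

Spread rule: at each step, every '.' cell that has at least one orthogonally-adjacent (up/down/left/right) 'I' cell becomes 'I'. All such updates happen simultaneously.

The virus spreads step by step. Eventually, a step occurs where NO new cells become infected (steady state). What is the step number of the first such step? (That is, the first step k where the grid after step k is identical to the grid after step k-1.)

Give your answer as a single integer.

Step 0 (initial): 2 infected
Step 1: +5 new -> 7 infected
Step 2: +4 new -> 11 infected
Step 3: +6 new -> 17 infected
Step 4: +6 new -> 23 infected
Step 5: +7 new -> 30 infected
Step 6: +8 new -> 38 infected
Step 7: +4 new -> 42 infected
Step 8: +0 new -> 42 infected

Answer: 8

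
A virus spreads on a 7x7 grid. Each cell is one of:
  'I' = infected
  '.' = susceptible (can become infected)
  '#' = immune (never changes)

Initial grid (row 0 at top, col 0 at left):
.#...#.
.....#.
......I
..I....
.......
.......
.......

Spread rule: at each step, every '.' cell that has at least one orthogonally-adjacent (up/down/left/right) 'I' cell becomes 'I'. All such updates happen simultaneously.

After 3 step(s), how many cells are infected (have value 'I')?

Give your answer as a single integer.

Answer: 33

Derivation:
Step 0 (initial): 2 infected
Step 1: +7 new -> 9 infected
Step 2: +12 new -> 21 infected
Step 3: +12 new -> 33 infected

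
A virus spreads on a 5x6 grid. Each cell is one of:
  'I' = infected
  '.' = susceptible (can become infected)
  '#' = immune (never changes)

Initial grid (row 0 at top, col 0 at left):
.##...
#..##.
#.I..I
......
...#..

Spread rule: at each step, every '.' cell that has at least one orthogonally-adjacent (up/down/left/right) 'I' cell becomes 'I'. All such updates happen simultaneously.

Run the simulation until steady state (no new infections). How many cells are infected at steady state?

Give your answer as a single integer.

Step 0 (initial): 2 infected
Step 1: +7 new -> 9 infected
Step 2: +7 new -> 16 infected
Step 3: +4 new -> 20 infected
Step 4: +2 new -> 22 infected
Step 5: +0 new -> 22 infected

Answer: 22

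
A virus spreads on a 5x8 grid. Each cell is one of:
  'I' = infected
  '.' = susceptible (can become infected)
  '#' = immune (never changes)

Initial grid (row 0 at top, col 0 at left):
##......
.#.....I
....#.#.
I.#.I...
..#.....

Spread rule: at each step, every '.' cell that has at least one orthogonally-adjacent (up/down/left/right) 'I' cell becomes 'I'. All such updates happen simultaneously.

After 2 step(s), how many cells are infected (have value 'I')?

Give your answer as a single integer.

Answer: 23

Derivation:
Step 0 (initial): 3 infected
Step 1: +9 new -> 12 infected
Step 2: +11 new -> 23 infected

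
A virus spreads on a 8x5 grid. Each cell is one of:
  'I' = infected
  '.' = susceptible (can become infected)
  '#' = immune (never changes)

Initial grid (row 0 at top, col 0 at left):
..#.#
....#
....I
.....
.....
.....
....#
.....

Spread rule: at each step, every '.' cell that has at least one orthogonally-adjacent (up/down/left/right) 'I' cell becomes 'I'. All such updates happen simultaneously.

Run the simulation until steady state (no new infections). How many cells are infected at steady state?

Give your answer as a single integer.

Step 0 (initial): 1 infected
Step 1: +2 new -> 3 infected
Step 2: +4 new -> 7 infected
Step 3: +6 new -> 13 infected
Step 4: +5 new -> 18 infected
Step 5: +6 new -> 24 infected
Step 6: +5 new -> 29 infected
Step 7: +4 new -> 33 infected
Step 8: +2 new -> 35 infected
Step 9: +1 new -> 36 infected
Step 10: +0 new -> 36 infected

Answer: 36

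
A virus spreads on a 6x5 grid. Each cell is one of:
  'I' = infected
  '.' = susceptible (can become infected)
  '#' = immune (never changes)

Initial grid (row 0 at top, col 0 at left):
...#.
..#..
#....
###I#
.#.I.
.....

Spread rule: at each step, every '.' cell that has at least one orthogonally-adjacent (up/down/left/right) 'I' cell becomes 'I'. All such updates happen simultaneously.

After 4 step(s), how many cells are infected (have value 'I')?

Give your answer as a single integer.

Step 0 (initial): 2 infected
Step 1: +4 new -> 6 infected
Step 2: +5 new -> 11 infected
Step 3: +3 new -> 14 infected
Step 4: +3 new -> 17 infected

Answer: 17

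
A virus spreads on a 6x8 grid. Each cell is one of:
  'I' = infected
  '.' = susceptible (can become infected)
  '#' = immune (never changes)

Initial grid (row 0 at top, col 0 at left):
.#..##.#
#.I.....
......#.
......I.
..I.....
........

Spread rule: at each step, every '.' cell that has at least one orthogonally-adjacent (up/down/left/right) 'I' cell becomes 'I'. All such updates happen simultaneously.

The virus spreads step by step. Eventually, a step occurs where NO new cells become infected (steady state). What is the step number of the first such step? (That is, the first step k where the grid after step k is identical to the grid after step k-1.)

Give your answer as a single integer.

Answer: 6

Derivation:
Step 0 (initial): 3 infected
Step 1: +11 new -> 14 infected
Step 2: +16 new -> 30 infected
Step 3: +9 new -> 39 infected
Step 4: +1 new -> 40 infected
Step 5: +1 new -> 41 infected
Step 6: +0 new -> 41 infected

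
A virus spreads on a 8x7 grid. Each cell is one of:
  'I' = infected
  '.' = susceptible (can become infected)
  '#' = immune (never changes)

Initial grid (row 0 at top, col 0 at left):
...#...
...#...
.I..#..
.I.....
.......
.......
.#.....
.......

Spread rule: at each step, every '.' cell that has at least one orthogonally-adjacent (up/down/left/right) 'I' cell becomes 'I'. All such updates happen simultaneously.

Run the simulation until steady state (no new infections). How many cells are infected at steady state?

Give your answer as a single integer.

Answer: 52

Derivation:
Step 0 (initial): 2 infected
Step 1: +6 new -> 8 infected
Step 2: +8 new -> 16 infected
Step 3: +6 new -> 22 infected
Step 4: +5 new -> 27 infected
Step 5: +7 new -> 34 infected
Step 6: +7 new -> 41 infected
Step 7: +6 new -> 47 infected
Step 8: +4 new -> 51 infected
Step 9: +1 new -> 52 infected
Step 10: +0 new -> 52 infected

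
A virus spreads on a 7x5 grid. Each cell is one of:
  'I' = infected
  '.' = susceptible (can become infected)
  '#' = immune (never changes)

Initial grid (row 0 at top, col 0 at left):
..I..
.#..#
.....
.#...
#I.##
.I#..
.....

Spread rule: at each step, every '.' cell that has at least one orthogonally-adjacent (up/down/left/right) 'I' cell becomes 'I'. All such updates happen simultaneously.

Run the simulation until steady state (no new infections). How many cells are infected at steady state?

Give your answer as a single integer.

Step 0 (initial): 3 infected
Step 1: +6 new -> 9 infected
Step 2: +7 new -> 16 infected
Step 3: +5 new -> 21 infected
Step 4: +5 new -> 26 infected
Step 5: +2 new -> 28 infected
Step 6: +0 new -> 28 infected

Answer: 28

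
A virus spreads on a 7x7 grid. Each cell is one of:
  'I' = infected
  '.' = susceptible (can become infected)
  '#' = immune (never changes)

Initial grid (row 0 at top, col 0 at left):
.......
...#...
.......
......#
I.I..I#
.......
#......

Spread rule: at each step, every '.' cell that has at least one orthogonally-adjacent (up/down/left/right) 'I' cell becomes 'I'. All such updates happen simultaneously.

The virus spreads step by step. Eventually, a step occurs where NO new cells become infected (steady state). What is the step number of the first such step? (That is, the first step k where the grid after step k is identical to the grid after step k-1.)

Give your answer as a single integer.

Answer: 6

Derivation:
Step 0 (initial): 3 infected
Step 1: +9 new -> 12 infected
Step 2: +12 new -> 24 infected
Step 3: +11 new -> 35 infected
Step 4: +6 new -> 41 infected
Step 5: +4 new -> 45 infected
Step 6: +0 new -> 45 infected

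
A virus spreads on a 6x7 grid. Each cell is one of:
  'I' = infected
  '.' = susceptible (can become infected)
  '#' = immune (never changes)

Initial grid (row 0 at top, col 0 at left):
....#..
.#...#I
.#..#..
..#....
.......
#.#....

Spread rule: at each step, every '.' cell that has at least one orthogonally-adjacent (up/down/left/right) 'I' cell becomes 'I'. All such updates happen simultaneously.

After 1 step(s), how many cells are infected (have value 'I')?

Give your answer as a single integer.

Answer: 3

Derivation:
Step 0 (initial): 1 infected
Step 1: +2 new -> 3 infected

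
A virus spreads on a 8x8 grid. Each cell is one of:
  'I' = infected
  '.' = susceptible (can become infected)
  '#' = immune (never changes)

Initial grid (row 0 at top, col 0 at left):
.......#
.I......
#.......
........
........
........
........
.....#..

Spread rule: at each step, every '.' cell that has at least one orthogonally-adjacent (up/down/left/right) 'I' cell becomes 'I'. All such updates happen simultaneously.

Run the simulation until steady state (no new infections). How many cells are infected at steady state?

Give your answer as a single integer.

Step 0 (initial): 1 infected
Step 1: +4 new -> 5 infected
Step 2: +5 new -> 10 infected
Step 3: +6 new -> 16 infected
Step 4: +7 new -> 23 infected
Step 5: +8 new -> 31 infected
Step 6: +9 new -> 40 infected
Step 7: +7 new -> 47 infected
Step 8: +5 new -> 52 infected
Step 9: +4 new -> 56 infected
Step 10: +2 new -> 58 infected
Step 11: +2 new -> 60 infected
Step 12: +1 new -> 61 infected
Step 13: +0 new -> 61 infected

Answer: 61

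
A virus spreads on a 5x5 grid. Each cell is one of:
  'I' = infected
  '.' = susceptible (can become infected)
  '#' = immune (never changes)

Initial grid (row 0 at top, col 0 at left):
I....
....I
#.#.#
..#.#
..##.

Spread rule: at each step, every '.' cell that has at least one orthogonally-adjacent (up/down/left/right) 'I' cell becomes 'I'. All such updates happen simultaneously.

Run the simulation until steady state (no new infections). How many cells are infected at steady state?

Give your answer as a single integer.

Step 0 (initial): 2 infected
Step 1: +4 new -> 6 infected
Step 2: +5 new -> 11 infected
Step 3: +2 new -> 13 infected
Step 4: +1 new -> 14 infected
Step 5: +2 new -> 16 infected
Step 6: +1 new -> 17 infected
Step 7: +0 new -> 17 infected

Answer: 17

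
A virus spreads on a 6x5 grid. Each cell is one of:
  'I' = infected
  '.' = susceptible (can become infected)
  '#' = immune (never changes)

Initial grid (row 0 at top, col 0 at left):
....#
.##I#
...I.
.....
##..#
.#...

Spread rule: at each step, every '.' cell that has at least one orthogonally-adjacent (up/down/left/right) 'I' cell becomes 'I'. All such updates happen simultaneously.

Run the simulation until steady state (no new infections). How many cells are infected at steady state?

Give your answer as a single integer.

Step 0 (initial): 2 infected
Step 1: +4 new -> 6 infected
Step 2: +5 new -> 11 infected
Step 3: +5 new -> 16 infected
Step 4: +5 new -> 21 infected
Step 5: +0 new -> 21 infected

Answer: 21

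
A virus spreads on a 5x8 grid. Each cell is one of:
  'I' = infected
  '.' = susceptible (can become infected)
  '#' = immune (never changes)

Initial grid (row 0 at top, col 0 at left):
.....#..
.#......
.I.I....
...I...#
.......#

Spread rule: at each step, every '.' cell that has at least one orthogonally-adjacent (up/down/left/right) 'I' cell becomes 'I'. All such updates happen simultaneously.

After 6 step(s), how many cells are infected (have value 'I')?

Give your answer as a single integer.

Answer: 36

Derivation:
Step 0 (initial): 3 infected
Step 1: +8 new -> 11 infected
Step 2: +10 new -> 21 infected
Step 3: +8 new -> 29 infected
Step 4: +4 new -> 33 infected
Step 5: +2 new -> 35 infected
Step 6: +1 new -> 36 infected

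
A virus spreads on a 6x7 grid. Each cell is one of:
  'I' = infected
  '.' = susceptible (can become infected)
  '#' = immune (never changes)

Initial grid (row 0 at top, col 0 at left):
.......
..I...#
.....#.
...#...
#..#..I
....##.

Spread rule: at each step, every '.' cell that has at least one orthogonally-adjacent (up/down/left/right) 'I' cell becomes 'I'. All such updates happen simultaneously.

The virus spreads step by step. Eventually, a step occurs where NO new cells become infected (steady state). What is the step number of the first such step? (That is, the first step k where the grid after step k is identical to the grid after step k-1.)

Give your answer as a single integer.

Step 0 (initial): 2 infected
Step 1: +7 new -> 9 infected
Step 2: +10 new -> 19 infected
Step 3: +8 new -> 27 infected
Step 4: +4 new -> 31 infected
Step 5: +3 new -> 34 infected
Step 6: +1 new -> 35 infected
Step 7: +0 new -> 35 infected

Answer: 7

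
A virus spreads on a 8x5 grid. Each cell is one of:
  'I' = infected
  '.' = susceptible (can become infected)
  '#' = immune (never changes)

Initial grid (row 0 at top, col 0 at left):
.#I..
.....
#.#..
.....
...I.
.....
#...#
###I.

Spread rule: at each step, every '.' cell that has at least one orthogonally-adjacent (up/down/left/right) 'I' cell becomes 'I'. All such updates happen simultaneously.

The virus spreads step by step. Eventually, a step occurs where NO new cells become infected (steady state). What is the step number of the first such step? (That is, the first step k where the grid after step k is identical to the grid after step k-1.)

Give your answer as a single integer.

Step 0 (initial): 3 infected
Step 1: +8 new -> 11 infected
Step 2: +10 new -> 21 infected
Step 3: +8 new -> 29 infected
Step 4: +3 new -> 32 infected
Step 5: +0 new -> 32 infected

Answer: 5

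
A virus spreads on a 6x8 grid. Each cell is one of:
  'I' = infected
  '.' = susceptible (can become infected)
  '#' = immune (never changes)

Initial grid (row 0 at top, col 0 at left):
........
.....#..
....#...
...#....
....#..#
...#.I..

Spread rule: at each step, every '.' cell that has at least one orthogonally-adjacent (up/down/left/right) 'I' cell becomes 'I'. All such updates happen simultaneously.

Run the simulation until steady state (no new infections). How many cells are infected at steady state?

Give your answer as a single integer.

Step 0 (initial): 1 infected
Step 1: +3 new -> 4 infected
Step 2: +3 new -> 7 infected
Step 3: +3 new -> 10 infected
Step 4: +2 new -> 12 infected
Step 5: +2 new -> 14 infected
Step 6: +2 new -> 16 infected
Step 7: +2 new -> 18 infected
Step 8: +1 new -> 19 infected
Step 9: +2 new -> 21 infected
Step 10: +2 new -> 23 infected
Step 11: +3 new -> 26 infected
Step 12: +3 new -> 29 infected
Step 13: +3 new -> 32 infected
Step 14: +3 new -> 35 infected
Step 15: +4 new -> 39 infected
Step 16: +2 new -> 41 infected
Step 17: +1 new -> 42 infected
Step 18: +0 new -> 42 infected

Answer: 42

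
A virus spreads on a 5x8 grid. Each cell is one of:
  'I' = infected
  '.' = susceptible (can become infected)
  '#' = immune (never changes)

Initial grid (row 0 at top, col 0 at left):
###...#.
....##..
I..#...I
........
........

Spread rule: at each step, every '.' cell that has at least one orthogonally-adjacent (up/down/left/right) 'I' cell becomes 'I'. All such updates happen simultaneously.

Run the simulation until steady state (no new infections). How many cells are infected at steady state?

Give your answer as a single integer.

Answer: 33

Derivation:
Step 0 (initial): 2 infected
Step 1: +6 new -> 8 infected
Step 2: +9 new -> 17 infected
Step 3: +6 new -> 23 infected
Step 4: +5 new -> 28 infected
Step 5: +3 new -> 31 infected
Step 6: +1 new -> 32 infected
Step 7: +1 new -> 33 infected
Step 8: +0 new -> 33 infected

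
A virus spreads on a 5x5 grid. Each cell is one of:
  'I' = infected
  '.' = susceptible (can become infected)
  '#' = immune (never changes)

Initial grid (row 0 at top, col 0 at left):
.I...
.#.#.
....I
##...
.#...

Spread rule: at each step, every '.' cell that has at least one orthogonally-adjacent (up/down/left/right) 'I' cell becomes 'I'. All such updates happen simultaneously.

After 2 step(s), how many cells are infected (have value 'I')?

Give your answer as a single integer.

Answer: 14

Derivation:
Step 0 (initial): 2 infected
Step 1: +5 new -> 7 infected
Step 2: +7 new -> 14 infected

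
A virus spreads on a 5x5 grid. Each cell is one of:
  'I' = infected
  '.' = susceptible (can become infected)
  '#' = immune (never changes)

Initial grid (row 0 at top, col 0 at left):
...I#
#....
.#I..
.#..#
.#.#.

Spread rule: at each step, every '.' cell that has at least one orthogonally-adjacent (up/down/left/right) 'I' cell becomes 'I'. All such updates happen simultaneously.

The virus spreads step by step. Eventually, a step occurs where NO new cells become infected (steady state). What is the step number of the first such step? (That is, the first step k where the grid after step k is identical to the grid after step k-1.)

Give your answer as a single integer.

Answer: 4

Derivation:
Step 0 (initial): 2 infected
Step 1: +5 new -> 7 infected
Step 2: +6 new -> 13 infected
Step 3: +1 new -> 14 infected
Step 4: +0 new -> 14 infected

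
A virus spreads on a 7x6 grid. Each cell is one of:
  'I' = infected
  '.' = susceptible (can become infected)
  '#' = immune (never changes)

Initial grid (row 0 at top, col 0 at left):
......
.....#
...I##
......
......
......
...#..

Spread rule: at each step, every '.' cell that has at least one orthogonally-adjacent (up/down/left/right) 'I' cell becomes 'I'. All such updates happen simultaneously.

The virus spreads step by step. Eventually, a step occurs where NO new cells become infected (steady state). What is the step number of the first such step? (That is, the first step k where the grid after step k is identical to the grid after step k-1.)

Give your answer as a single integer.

Answer: 8

Derivation:
Step 0 (initial): 1 infected
Step 1: +3 new -> 4 infected
Step 2: +7 new -> 11 infected
Step 3: +9 new -> 20 infected
Step 4: +8 new -> 28 infected
Step 5: +6 new -> 34 infected
Step 6: +3 new -> 37 infected
Step 7: +1 new -> 38 infected
Step 8: +0 new -> 38 infected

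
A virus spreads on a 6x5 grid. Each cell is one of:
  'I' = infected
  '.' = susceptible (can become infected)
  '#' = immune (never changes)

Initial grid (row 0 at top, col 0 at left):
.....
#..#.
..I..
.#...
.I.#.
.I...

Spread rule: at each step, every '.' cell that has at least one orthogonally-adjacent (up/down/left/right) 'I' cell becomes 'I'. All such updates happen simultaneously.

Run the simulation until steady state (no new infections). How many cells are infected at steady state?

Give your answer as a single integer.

Answer: 26

Derivation:
Step 0 (initial): 3 infected
Step 1: +8 new -> 11 infected
Step 2: +7 new -> 18 infected
Step 3: +5 new -> 23 infected
Step 4: +3 new -> 26 infected
Step 5: +0 new -> 26 infected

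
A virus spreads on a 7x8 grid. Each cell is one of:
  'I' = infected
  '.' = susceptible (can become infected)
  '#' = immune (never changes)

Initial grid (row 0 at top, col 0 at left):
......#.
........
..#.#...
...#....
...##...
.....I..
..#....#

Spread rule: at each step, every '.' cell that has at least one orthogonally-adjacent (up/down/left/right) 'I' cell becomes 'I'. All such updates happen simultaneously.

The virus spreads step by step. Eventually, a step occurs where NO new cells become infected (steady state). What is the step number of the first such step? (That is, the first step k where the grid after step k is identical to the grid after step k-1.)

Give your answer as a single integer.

Step 0 (initial): 1 infected
Step 1: +4 new -> 5 infected
Step 2: +6 new -> 11 infected
Step 3: +6 new -> 17 infected
Step 4: +5 new -> 22 infected
Step 5: +8 new -> 30 infected
Step 6: +6 new -> 36 infected
Step 7: +6 new -> 42 infected
Step 8: +3 new -> 45 infected
Step 9: +2 new -> 47 infected
Step 10: +1 new -> 48 infected
Step 11: +0 new -> 48 infected

Answer: 11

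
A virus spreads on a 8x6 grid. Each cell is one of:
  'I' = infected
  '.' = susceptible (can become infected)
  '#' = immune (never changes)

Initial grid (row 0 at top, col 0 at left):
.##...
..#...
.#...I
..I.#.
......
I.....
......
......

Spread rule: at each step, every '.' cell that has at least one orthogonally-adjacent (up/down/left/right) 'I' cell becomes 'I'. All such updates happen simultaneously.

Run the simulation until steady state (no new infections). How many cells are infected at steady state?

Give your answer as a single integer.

Step 0 (initial): 3 infected
Step 1: +10 new -> 13 infected
Step 2: +10 new -> 23 infected
Step 3: +8 new -> 31 infected
Step 4: +6 new -> 37 infected
Step 5: +5 new -> 42 infected
Step 6: +1 new -> 43 infected
Step 7: +0 new -> 43 infected

Answer: 43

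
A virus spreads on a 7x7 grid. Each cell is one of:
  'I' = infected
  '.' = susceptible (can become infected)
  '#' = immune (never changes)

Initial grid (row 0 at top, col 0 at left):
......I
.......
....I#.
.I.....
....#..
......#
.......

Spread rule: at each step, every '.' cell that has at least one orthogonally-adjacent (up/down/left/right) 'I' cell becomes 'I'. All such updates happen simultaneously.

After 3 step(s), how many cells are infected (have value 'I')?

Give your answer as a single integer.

Answer: 34

Derivation:
Step 0 (initial): 3 infected
Step 1: +9 new -> 12 infected
Step 2: +12 new -> 24 infected
Step 3: +10 new -> 34 infected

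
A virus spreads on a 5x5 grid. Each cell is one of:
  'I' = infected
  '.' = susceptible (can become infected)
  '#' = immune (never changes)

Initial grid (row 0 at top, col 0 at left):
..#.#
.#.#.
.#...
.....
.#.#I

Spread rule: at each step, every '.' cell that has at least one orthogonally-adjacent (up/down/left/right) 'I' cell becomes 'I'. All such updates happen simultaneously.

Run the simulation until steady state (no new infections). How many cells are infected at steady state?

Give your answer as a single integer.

Answer: 17

Derivation:
Step 0 (initial): 1 infected
Step 1: +1 new -> 2 infected
Step 2: +2 new -> 4 infected
Step 3: +3 new -> 7 infected
Step 4: +3 new -> 10 infected
Step 5: +2 new -> 12 infected
Step 6: +2 new -> 14 infected
Step 7: +1 new -> 15 infected
Step 8: +1 new -> 16 infected
Step 9: +1 new -> 17 infected
Step 10: +0 new -> 17 infected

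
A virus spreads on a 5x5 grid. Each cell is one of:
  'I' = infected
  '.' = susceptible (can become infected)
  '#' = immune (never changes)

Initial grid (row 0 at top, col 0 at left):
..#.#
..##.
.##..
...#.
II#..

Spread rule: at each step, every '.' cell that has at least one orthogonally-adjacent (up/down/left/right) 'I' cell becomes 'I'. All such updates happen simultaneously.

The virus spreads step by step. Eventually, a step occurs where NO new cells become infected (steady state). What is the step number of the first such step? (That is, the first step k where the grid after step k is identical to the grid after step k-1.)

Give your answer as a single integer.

Answer: 6

Derivation:
Step 0 (initial): 2 infected
Step 1: +2 new -> 4 infected
Step 2: +2 new -> 6 infected
Step 3: +1 new -> 7 infected
Step 4: +2 new -> 9 infected
Step 5: +1 new -> 10 infected
Step 6: +0 new -> 10 infected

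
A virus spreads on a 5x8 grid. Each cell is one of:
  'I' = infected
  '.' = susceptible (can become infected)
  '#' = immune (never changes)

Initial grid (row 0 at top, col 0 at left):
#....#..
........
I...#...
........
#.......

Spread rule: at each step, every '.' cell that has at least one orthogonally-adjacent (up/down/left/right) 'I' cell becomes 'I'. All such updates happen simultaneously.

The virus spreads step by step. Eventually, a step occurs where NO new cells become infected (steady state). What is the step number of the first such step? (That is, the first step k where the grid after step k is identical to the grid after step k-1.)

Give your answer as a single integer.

Answer: 10

Derivation:
Step 0 (initial): 1 infected
Step 1: +3 new -> 4 infected
Step 2: +3 new -> 7 infected
Step 3: +5 new -> 12 infected
Step 4: +4 new -> 16 infected
Step 5: +4 new -> 20 infected
Step 6: +4 new -> 24 infected
Step 7: +4 new -> 28 infected
Step 8: +5 new -> 33 infected
Step 9: +3 new -> 36 infected
Step 10: +0 new -> 36 infected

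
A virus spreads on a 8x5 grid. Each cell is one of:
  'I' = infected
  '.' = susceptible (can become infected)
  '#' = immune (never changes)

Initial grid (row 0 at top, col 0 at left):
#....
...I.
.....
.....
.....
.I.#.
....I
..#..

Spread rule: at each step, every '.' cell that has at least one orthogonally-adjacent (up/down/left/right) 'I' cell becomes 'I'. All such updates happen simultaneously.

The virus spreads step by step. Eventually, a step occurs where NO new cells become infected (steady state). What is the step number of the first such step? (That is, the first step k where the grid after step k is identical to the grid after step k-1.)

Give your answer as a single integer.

Answer: 5

Derivation:
Step 0 (initial): 3 infected
Step 1: +11 new -> 14 infected
Step 2: +14 new -> 28 infected
Step 3: +8 new -> 36 infected
Step 4: +1 new -> 37 infected
Step 5: +0 new -> 37 infected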